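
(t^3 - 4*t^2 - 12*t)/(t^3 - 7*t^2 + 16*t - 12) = t*(t^2 - 4*t - 12)/(t^3 - 7*t^2 + 16*t - 12)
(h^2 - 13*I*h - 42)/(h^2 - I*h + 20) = (h^2 - 13*I*h - 42)/(h^2 - I*h + 20)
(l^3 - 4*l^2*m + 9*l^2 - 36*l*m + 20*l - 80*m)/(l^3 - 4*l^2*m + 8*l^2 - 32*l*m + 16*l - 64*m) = (l + 5)/(l + 4)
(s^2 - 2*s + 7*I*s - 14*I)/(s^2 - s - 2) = (s + 7*I)/(s + 1)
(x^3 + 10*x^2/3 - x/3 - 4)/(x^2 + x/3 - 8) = (3*x^2 + x - 4)/(3*x - 8)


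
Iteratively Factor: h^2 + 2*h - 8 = (h - 2)*(h + 4)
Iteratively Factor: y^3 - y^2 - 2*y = (y)*(y^2 - y - 2) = y*(y - 2)*(y + 1)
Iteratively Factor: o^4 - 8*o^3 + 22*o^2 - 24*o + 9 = (o - 3)*(o^3 - 5*o^2 + 7*o - 3) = (o - 3)*(o - 1)*(o^2 - 4*o + 3) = (o - 3)*(o - 1)^2*(o - 3)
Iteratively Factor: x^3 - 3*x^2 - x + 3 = (x + 1)*(x^2 - 4*x + 3) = (x - 3)*(x + 1)*(x - 1)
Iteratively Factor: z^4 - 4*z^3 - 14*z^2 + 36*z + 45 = (z + 3)*(z^3 - 7*z^2 + 7*z + 15) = (z + 1)*(z + 3)*(z^2 - 8*z + 15) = (z - 3)*(z + 1)*(z + 3)*(z - 5)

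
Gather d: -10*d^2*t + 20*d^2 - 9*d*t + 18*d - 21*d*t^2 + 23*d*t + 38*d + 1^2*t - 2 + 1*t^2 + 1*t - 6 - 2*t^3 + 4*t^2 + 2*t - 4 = d^2*(20 - 10*t) + d*(-21*t^2 + 14*t + 56) - 2*t^3 + 5*t^2 + 4*t - 12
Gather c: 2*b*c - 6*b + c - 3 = -6*b + c*(2*b + 1) - 3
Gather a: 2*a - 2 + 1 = 2*a - 1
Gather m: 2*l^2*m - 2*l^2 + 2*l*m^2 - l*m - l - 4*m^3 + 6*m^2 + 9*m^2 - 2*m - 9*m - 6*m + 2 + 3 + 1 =-2*l^2 - l - 4*m^3 + m^2*(2*l + 15) + m*(2*l^2 - l - 17) + 6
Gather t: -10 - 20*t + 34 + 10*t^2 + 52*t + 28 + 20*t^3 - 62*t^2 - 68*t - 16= 20*t^3 - 52*t^2 - 36*t + 36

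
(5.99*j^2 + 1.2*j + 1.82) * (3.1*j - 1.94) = 18.569*j^3 - 7.9006*j^2 + 3.314*j - 3.5308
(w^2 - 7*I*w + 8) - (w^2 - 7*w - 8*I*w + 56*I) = 7*w + I*w + 8 - 56*I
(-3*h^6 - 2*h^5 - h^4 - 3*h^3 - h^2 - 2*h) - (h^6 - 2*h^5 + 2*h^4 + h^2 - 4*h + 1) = -4*h^6 - 3*h^4 - 3*h^3 - 2*h^2 + 2*h - 1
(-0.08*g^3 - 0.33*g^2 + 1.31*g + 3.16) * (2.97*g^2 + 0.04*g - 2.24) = -0.2376*g^5 - 0.9833*g^4 + 4.0567*g^3 + 10.1768*g^2 - 2.808*g - 7.0784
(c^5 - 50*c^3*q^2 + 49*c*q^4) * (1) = c^5 - 50*c^3*q^2 + 49*c*q^4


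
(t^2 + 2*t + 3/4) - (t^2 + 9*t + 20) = -7*t - 77/4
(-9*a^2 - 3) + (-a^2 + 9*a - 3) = -10*a^2 + 9*a - 6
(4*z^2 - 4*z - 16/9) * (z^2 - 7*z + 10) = 4*z^4 - 32*z^3 + 596*z^2/9 - 248*z/9 - 160/9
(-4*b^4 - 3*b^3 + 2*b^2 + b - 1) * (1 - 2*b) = 8*b^5 + 2*b^4 - 7*b^3 + 3*b - 1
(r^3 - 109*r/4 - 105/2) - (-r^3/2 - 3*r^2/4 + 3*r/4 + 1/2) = 3*r^3/2 + 3*r^2/4 - 28*r - 53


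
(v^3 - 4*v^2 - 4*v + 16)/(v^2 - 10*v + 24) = (v^2 - 4)/(v - 6)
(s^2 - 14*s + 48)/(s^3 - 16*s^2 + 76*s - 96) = 1/(s - 2)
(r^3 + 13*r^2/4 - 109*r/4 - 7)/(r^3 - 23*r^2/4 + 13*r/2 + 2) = (r + 7)/(r - 2)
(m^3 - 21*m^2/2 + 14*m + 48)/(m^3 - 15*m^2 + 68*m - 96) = (m + 3/2)/(m - 3)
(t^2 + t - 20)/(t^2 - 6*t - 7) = (-t^2 - t + 20)/(-t^2 + 6*t + 7)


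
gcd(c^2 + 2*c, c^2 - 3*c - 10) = c + 2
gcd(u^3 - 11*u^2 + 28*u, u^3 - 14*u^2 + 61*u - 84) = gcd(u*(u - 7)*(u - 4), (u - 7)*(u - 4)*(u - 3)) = u^2 - 11*u + 28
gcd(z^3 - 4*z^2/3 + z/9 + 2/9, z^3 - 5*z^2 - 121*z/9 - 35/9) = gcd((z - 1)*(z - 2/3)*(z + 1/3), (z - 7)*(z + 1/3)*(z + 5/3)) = z + 1/3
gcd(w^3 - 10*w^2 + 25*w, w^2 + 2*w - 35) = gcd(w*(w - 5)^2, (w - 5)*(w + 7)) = w - 5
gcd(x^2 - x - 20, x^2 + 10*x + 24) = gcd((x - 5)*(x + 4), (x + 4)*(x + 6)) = x + 4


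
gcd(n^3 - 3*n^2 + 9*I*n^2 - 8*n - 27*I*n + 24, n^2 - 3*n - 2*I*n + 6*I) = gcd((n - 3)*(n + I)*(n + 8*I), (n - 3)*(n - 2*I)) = n - 3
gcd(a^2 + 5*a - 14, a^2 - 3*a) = 1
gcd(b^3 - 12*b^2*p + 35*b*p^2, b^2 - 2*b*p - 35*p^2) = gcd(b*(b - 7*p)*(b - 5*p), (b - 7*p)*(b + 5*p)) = -b + 7*p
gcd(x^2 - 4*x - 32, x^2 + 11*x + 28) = x + 4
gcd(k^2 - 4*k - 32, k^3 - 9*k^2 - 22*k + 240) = k - 8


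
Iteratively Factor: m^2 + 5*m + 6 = (m + 2)*(m + 3)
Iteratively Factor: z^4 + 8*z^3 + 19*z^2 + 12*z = (z + 1)*(z^3 + 7*z^2 + 12*z) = z*(z + 1)*(z^2 + 7*z + 12) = z*(z + 1)*(z + 3)*(z + 4)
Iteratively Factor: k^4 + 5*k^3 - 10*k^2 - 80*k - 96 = (k + 3)*(k^3 + 2*k^2 - 16*k - 32) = (k - 4)*(k + 3)*(k^2 + 6*k + 8) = (k - 4)*(k + 2)*(k + 3)*(k + 4)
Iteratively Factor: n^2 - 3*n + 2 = (n - 1)*(n - 2)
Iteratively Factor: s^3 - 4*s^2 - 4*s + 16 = (s + 2)*(s^2 - 6*s + 8) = (s - 4)*(s + 2)*(s - 2)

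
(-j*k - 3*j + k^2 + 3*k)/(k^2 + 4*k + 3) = (-j + k)/(k + 1)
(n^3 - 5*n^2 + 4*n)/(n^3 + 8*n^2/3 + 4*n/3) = 3*(n^2 - 5*n + 4)/(3*n^2 + 8*n + 4)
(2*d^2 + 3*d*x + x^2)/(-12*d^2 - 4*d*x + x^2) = (d + x)/(-6*d + x)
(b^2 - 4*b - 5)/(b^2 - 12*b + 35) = (b + 1)/(b - 7)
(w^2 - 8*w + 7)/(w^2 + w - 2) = (w - 7)/(w + 2)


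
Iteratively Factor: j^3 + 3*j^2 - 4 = (j - 1)*(j^2 + 4*j + 4) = (j - 1)*(j + 2)*(j + 2)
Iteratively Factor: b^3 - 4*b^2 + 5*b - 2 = (b - 1)*(b^2 - 3*b + 2) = (b - 2)*(b - 1)*(b - 1)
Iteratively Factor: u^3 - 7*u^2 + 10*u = (u - 2)*(u^2 - 5*u) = (u - 5)*(u - 2)*(u)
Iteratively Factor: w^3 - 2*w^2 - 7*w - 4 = (w - 4)*(w^2 + 2*w + 1) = (w - 4)*(w + 1)*(w + 1)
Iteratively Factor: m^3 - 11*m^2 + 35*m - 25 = (m - 5)*(m^2 - 6*m + 5) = (m - 5)^2*(m - 1)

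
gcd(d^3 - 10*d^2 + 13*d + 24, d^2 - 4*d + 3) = d - 3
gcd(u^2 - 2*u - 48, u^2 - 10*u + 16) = u - 8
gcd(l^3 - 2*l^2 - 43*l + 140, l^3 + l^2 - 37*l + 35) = l^2 + 2*l - 35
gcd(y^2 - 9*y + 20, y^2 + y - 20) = y - 4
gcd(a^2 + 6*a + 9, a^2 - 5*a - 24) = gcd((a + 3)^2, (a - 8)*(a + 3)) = a + 3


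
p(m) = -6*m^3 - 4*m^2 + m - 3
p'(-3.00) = -137.00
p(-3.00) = 120.00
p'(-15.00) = -3929.00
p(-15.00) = 19332.00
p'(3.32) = -223.96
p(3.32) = -263.34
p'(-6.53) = -714.30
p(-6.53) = 1490.58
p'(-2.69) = -107.73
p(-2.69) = 82.16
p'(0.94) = -22.42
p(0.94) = -10.58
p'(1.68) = -63.24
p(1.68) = -41.06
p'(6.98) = -931.81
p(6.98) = -2231.31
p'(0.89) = -20.38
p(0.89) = -9.51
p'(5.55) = -597.84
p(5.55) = -1146.38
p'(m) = -18*m^2 - 8*m + 1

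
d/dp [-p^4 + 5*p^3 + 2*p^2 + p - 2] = -4*p^3 + 15*p^2 + 4*p + 1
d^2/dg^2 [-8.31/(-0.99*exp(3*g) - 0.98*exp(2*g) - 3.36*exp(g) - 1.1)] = (8.31*(2.97*exp(2*g) + 1.96*exp(g) + 3.36)*(5.94*exp(2*g) + 3.92*exp(g) + 6.72)*exp(g) - (74.0421*exp(2*g) + 32.5752*exp(g) + 27.9216)*(0.99*exp(3*g) + 0.98*exp(2*g) + 3.36*exp(g) + 1.1))*exp(g)/(0.99*exp(3*g) + 0.98*exp(2*g) + 3.36*exp(g) + 1.1)^3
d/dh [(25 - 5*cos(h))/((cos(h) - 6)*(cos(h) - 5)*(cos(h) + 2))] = 10*(2 - cos(h))*sin(h)/((cos(h) - 6)^2*(cos(h) + 2)^2)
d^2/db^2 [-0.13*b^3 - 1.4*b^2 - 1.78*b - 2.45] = -0.78*b - 2.8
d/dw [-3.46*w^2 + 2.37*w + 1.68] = 2.37 - 6.92*w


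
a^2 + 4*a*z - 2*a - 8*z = (a - 2)*(a + 4*z)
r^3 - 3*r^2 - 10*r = r*(r - 5)*(r + 2)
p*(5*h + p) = 5*h*p + p^2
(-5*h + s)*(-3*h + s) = 15*h^2 - 8*h*s + s^2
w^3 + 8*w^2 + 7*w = w*(w + 1)*(w + 7)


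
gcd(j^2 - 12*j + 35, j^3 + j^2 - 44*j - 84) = j - 7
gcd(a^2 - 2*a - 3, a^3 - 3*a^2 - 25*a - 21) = a + 1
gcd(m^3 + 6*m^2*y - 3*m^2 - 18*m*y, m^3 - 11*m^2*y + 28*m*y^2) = m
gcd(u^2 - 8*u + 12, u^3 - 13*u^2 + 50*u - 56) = u - 2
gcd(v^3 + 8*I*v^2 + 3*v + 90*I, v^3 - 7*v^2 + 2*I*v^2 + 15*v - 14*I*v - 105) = v^2 + 2*I*v + 15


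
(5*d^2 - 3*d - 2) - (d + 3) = 5*d^2 - 4*d - 5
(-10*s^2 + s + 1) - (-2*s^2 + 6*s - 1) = -8*s^2 - 5*s + 2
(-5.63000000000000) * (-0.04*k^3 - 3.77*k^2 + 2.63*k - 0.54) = 0.2252*k^3 + 21.2251*k^2 - 14.8069*k + 3.0402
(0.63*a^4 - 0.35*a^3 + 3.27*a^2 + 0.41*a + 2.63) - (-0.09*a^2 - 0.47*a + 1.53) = 0.63*a^4 - 0.35*a^3 + 3.36*a^2 + 0.88*a + 1.1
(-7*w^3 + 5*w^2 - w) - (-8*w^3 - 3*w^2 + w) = w^3 + 8*w^2 - 2*w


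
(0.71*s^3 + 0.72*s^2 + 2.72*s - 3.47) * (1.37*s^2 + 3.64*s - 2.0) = 0.9727*s^5 + 3.5708*s^4 + 4.9272*s^3 + 3.7069*s^2 - 18.0708*s + 6.94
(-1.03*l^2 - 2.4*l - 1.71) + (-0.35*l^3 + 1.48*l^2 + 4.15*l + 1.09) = -0.35*l^3 + 0.45*l^2 + 1.75*l - 0.62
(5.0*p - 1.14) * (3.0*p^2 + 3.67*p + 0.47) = 15.0*p^3 + 14.93*p^2 - 1.8338*p - 0.5358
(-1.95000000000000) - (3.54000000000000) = -5.49000000000000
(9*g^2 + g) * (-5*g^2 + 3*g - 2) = -45*g^4 + 22*g^3 - 15*g^2 - 2*g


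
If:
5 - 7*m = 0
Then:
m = 5/7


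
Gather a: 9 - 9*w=9 - 9*w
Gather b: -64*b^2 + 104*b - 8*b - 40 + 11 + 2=-64*b^2 + 96*b - 27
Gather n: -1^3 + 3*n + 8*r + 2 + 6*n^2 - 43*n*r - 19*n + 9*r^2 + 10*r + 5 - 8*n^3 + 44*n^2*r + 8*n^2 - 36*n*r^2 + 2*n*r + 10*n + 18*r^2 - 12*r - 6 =-8*n^3 + n^2*(44*r + 14) + n*(-36*r^2 - 41*r - 6) + 27*r^2 + 6*r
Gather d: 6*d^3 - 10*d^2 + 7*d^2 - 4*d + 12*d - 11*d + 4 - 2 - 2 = 6*d^3 - 3*d^2 - 3*d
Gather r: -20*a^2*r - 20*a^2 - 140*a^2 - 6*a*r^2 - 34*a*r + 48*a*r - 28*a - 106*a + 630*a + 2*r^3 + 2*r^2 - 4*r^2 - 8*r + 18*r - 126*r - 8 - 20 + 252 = -160*a^2 + 496*a + 2*r^3 + r^2*(-6*a - 2) + r*(-20*a^2 + 14*a - 116) + 224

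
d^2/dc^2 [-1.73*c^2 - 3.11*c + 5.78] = -3.46000000000000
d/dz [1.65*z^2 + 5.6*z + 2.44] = 3.3*z + 5.6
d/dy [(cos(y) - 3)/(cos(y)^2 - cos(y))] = (sin(y) + 3*sin(y)/cos(y)^2 - 6*tan(y))/(cos(y) - 1)^2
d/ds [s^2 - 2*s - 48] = 2*s - 2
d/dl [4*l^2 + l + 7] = 8*l + 1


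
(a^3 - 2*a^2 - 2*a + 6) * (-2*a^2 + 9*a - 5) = -2*a^5 + 13*a^4 - 19*a^3 - 20*a^2 + 64*a - 30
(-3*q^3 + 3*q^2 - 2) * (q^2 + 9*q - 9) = -3*q^5 - 24*q^4 + 54*q^3 - 29*q^2 - 18*q + 18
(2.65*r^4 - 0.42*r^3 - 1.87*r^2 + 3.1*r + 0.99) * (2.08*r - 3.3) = 5.512*r^5 - 9.6186*r^4 - 2.5036*r^3 + 12.619*r^2 - 8.1708*r - 3.267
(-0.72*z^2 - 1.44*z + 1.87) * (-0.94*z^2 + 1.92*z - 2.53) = 0.6768*z^4 - 0.0287999999999999*z^3 - 2.701*z^2 + 7.2336*z - 4.7311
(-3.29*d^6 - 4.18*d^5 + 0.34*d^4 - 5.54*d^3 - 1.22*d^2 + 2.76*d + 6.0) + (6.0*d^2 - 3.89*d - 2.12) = -3.29*d^6 - 4.18*d^5 + 0.34*d^4 - 5.54*d^3 + 4.78*d^2 - 1.13*d + 3.88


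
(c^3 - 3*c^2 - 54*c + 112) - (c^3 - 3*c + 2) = -3*c^2 - 51*c + 110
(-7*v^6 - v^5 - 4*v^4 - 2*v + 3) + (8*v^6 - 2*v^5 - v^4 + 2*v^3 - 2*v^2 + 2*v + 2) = v^6 - 3*v^5 - 5*v^4 + 2*v^3 - 2*v^2 + 5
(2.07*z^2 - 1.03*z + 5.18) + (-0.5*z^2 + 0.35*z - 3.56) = 1.57*z^2 - 0.68*z + 1.62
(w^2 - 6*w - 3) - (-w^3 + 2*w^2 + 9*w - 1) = w^3 - w^2 - 15*w - 2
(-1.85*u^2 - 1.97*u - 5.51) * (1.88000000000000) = -3.478*u^2 - 3.7036*u - 10.3588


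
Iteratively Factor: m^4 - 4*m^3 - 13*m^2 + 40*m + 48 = (m + 1)*(m^3 - 5*m^2 - 8*m + 48) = (m - 4)*(m + 1)*(m^2 - m - 12) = (m - 4)^2*(m + 1)*(m + 3)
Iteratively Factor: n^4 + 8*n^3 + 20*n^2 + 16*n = (n + 2)*(n^3 + 6*n^2 + 8*n) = n*(n + 2)*(n^2 + 6*n + 8) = n*(n + 2)^2*(n + 4)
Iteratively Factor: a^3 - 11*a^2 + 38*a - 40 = (a - 5)*(a^2 - 6*a + 8) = (a - 5)*(a - 2)*(a - 4)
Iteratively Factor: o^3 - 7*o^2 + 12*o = (o - 3)*(o^2 - 4*o) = o*(o - 3)*(o - 4)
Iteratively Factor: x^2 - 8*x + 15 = (x - 3)*(x - 5)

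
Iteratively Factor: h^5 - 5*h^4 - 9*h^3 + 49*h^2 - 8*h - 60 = (h + 3)*(h^4 - 8*h^3 + 15*h^2 + 4*h - 20) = (h - 2)*(h + 3)*(h^3 - 6*h^2 + 3*h + 10) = (h - 2)^2*(h + 3)*(h^2 - 4*h - 5) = (h - 5)*(h - 2)^2*(h + 3)*(h + 1)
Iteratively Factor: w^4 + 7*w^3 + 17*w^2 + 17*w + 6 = (w + 3)*(w^3 + 4*w^2 + 5*w + 2) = (w + 2)*(w + 3)*(w^2 + 2*w + 1) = (w + 1)*(w + 2)*(w + 3)*(w + 1)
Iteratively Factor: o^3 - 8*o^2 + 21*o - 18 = (o - 2)*(o^2 - 6*o + 9) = (o - 3)*(o - 2)*(o - 3)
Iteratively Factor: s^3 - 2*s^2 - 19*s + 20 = (s - 5)*(s^2 + 3*s - 4) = (s - 5)*(s - 1)*(s + 4)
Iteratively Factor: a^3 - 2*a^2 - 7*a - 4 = (a - 4)*(a^2 + 2*a + 1) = (a - 4)*(a + 1)*(a + 1)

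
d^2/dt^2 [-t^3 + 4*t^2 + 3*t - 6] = 8 - 6*t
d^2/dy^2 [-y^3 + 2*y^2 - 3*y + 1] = 4 - 6*y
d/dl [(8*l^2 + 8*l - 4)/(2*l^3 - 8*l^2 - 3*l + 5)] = 4*(-4*l^4 - 8*l^3 + 16*l^2 + 4*l + 7)/(4*l^6 - 32*l^5 + 52*l^4 + 68*l^3 - 71*l^2 - 30*l + 25)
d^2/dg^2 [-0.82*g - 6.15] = 0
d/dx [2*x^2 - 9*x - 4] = 4*x - 9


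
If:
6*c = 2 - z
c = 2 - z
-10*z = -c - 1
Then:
No Solution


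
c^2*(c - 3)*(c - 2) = c^4 - 5*c^3 + 6*c^2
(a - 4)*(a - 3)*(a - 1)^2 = a^4 - 9*a^3 + 27*a^2 - 31*a + 12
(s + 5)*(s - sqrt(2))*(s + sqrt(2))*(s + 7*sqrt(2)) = s^4 + 5*s^3 + 7*sqrt(2)*s^3 - 2*s^2 + 35*sqrt(2)*s^2 - 14*sqrt(2)*s - 10*s - 70*sqrt(2)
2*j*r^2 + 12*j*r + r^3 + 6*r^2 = r*(2*j + r)*(r + 6)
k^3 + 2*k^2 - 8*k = k*(k - 2)*(k + 4)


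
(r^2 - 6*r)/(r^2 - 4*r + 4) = r*(r - 6)/(r^2 - 4*r + 4)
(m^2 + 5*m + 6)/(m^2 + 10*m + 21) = (m + 2)/(m + 7)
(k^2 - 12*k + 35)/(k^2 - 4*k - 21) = (k - 5)/(k + 3)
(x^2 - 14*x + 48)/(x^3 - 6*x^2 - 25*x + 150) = (x - 8)/(x^2 - 25)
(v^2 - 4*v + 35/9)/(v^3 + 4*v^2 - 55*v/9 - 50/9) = (3*v - 7)/(3*v^2 + 17*v + 10)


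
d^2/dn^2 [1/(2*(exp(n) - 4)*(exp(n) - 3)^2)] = (9*exp(3*n) - 56*exp(2*n) + 49*exp(n) + 132)*exp(n)/(2*(exp(7*n) - 24*exp(6*n) + 246*exp(5*n) - 1396*exp(4*n) + 4737*exp(3*n) - 9612*exp(2*n) + 10800*exp(n) - 5184))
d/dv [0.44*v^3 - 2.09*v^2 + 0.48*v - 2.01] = 1.32*v^2 - 4.18*v + 0.48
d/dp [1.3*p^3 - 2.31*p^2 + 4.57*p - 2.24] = 3.9*p^2 - 4.62*p + 4.57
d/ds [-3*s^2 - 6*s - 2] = -6*s - 6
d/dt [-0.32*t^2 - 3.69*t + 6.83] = -0.64*t - 3.69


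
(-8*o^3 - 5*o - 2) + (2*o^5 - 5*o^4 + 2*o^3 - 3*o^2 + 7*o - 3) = 2*o^5 - 5*o^4 - 6*o^3 - 3*o^2 + 2*o - 5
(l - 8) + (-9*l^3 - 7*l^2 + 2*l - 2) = -9*l^3 - 7*l^2 + 3*l - 10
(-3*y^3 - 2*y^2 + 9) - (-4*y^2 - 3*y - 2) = -3*y^3 + 2*y^2 + 3*y + 11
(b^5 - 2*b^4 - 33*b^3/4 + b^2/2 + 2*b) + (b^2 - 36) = b^5 - 2*b^4 - 33*b^3/4 + 3*b^2/2 + 2*b - 36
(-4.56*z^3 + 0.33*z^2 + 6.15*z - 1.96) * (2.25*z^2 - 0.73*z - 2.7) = -10.26*z^5 + 4.0713*z^4 + 25.9086*z^3 - 9.7905*z^2 - 15.1742*z + 5.292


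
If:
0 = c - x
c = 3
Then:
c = 3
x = 3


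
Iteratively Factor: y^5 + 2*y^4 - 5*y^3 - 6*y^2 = (y - 2)*(y^4 + 4*y^3 + 3*y^2) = (y - 2)*(y + 1)*(y^3 + 3*y^2) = y*(y - 2)*(y + 1)*(y^2 + 3*y) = y^2*(y - 2)*(y + 1)*(y + 3)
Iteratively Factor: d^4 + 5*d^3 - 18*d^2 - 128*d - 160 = (d + 4)*(d^3 + d^2 - 22*d - 40) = (d - 5)*(d + 4)*(d^2 + 6*d + 8) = (d - 5)*(d + 2)*(d + 4)*(d + 4)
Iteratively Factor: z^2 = (z)*(z)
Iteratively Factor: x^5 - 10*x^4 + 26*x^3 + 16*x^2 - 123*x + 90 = (x - 3)*(x^4 - 7*x^3 + 5*x^2 + 31*x - 30) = (x - 5)*(x - 3)*(x^3 - 2*x^2 - 5*x + 6) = (x - 5)*(x - 3)*(x - 1)*(x^2 - x - 6) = (x - 5)*(x - 3)^2*(x - 1)*(x + 2)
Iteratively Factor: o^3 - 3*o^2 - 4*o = (o)*(o^2 - 3*o - 4) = o*(o + 1)*(o - 4)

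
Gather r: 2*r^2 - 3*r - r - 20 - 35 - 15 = 2*r^2 - 4*r - 70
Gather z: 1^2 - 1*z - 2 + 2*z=z - 1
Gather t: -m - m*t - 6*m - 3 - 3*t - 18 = -7*m + t*(-m - 3) - 21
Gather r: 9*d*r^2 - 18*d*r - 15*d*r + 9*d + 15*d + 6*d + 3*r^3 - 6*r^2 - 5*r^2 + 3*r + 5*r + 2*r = 30*d + 3*r^3 + r^2*(9*d - 11) + r*(10 - 33*d)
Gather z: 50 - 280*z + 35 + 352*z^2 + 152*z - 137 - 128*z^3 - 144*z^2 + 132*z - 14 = -128*z^3 + 208*z^2 + 4*z - 66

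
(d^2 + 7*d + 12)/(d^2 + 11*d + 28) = (d + 3)/(d + 7)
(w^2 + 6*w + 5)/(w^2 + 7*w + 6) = (w + 5)/(w + 6)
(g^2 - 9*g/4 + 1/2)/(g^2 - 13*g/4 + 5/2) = (4*g - 1)/(4*g - 5)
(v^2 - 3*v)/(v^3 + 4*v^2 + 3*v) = (v - 3)/(v^2 + 4*v + 3)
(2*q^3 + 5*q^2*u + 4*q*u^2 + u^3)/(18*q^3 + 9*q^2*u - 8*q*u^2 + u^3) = (2*q^2 + 3*q*u + u^2)/(18*q^2 - 9*q*u + u^2)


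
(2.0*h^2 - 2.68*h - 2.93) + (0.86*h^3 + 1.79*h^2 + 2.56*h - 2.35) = 0.86*h^3 + 3.79*h^2 - 0.12*h - 5.28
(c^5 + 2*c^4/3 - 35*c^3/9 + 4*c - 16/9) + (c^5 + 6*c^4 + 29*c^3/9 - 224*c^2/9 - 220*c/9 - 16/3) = 2*c^5 + 20*c^4/3 - 2*c^3/3 - 224*c^2/9 - 184*c/9 - 64/9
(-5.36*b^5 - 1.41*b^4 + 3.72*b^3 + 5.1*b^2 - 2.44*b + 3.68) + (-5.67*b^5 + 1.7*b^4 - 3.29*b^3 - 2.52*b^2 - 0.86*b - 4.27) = -11.03*b^5 + 0.29*b^4 + 0.43*b^3 + 2.58*b^2 - 3.3*b - 0.589999999999999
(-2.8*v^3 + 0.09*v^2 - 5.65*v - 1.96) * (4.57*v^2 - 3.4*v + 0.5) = -12.796*v^5 + 9.9313*v^4 - 27.5265*v^3 + 10.2978*v^2 + 3.839*v - 0.98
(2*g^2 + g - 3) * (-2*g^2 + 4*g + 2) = -4*g^4 + 6*g^3 + 14*g^2 - 10*g - 6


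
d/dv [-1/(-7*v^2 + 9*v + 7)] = (9 - 14*v)/(-7*v^2 + 9*v + 7)^2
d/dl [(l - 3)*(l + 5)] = 2*l + 2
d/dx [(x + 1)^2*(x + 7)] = 3*(x + 1)*(x + 5)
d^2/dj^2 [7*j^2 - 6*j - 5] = 14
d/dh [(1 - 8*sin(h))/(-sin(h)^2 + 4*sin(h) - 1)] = 2*(sin(h) + 2*cos(2*h))*cos(h)/(sin(h)^2 - 4*sin(h) + 1)^2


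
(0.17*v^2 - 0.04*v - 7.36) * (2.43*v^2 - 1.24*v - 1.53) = 0.4131*v^4 - 0.308*v^3 - 18.0953*v^2 + 9.1876*v + 11.2608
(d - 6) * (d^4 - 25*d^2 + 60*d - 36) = d^5 - 6*d^4 - 25*d^3 + 210*d^2 - 396*d + 216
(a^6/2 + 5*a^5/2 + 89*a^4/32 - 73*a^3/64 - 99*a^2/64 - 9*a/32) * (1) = a^6/2 + 5*a^5/2 + 89*a^4/32 - 73*a^3/64 - 99*a^2/64 - 9*a/32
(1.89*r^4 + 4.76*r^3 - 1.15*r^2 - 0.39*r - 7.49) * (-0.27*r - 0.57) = -0.5103*r^5 - 2.3625*r^4 - 2.4027*r^3 + 0.7608*r^2 + 2.2446*r + 4.2693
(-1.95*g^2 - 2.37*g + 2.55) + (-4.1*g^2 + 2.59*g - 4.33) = -6.05*g^2 + 0.22*g - 1.78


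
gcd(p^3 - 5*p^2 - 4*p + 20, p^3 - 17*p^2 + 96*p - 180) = p - 5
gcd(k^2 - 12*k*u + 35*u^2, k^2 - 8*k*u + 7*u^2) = -k + 7*u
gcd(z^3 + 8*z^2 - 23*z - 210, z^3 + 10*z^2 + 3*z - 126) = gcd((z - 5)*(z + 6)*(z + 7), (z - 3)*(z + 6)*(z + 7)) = z^2 + 13*z + 42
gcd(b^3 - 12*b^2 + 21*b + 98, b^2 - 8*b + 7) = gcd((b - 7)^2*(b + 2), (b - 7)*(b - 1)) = b - 7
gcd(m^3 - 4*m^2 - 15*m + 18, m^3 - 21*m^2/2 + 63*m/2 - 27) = m - 6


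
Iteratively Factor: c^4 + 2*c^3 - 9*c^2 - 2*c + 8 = (c - 1)*(c^3 + 3*c^2 - 6*c - 8) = (c - 1)*(c + 1)*(c^2 + 2*c - 8) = (c - 1)*(c + 1)*(c + 4)*(c - 2)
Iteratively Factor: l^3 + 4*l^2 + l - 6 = (l + 2)*(l^2 + 2*l - 3) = (l + 2)*(l + 3)*(l - 1)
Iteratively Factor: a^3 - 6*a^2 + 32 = (a + 2)*(a^2 - 8*a + 16) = (a - 4)*(a + 2)*(a - 4)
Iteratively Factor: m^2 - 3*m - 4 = (m - 4)*(m + 1)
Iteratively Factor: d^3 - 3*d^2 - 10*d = (d)*(d^2 - 3*d - 10) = d*(d + 2)*(d - 5)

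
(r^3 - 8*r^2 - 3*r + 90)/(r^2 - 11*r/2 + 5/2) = 2*(r^2 - 3*r - 18)/(2*r - 1)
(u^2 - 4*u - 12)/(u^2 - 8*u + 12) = (u + 2)/(u - 2)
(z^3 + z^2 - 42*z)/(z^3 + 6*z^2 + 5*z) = (z^2 + z - 42)/(z^2 + 6*z + 5)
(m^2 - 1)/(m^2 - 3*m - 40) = (1 - m^2)/(-m^2 + 3*m + 40)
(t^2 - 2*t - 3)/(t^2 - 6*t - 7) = (t - 3)/(t - 7)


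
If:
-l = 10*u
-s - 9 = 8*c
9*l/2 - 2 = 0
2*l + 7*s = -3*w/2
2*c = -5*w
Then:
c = -2795/2547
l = 4/9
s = -563/2547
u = -2/45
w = 1118/2547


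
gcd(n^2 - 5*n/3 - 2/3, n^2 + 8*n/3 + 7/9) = n + 1/3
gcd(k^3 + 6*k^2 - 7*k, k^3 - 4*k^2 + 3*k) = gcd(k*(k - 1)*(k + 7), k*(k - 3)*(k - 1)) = k^2 - k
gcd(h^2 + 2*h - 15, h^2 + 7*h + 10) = h + 5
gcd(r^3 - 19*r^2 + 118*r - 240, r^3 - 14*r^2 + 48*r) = r^2 - 14*r + 48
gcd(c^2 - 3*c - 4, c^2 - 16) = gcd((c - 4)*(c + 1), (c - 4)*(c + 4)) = c - 4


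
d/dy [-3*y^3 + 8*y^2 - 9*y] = -9*y^2 + 16*y - 9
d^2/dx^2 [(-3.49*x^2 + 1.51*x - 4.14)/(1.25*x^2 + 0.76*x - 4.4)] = (11.34975*x^3 - 153.9825*x^2 + 26.232*x - 175.356448)/(1.953125*x^6 + 3.5625*x^5 - 18.459*x^4 - 24.641024*x^3 + 64.97568*x^2 + 44.1408*x - 85.184)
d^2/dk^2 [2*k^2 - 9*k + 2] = 4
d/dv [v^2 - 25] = 2*v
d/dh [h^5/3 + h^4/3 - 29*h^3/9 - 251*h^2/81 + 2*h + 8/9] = 5*h^4/3 + 4*h^3/3 - 29*h^2/3 - 502*h/81 + 2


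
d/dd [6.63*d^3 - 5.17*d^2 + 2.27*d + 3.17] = 19.89*d^2 - 10.34*d + 2.27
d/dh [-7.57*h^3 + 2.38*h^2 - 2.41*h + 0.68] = -22.71*h^2 + 4.76*h - 2.41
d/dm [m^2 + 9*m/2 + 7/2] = 2*m + 9/2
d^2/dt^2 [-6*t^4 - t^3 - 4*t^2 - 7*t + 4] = -72*t^2 - 6*t - 8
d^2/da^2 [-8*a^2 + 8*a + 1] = -16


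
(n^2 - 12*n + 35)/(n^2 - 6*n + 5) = (n - 7)/(n - 1)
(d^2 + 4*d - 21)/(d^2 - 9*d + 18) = (d + 7)/(d - 6)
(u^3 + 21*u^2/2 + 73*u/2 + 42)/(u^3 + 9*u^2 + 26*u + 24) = (u + 7/2)/(u + 2)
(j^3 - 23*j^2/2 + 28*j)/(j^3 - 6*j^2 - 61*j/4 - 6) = 2*j*(2*j - 7)/(4*j^2 + 8*j + 3)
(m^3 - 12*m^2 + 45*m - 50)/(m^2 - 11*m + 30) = (m^2 - 7*m + 10)/(m - 6)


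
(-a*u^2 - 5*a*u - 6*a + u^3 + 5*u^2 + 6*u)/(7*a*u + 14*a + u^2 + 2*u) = (-a*u - 3*a + u^2 + 3*u)/(7*a + u)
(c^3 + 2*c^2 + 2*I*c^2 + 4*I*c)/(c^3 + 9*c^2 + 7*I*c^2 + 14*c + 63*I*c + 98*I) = c*(c + 2*I)/(c^2 + 7*c*(1 + I) + 49*I)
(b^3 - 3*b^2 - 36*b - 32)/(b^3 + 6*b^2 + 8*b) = (b^2 - 7*b - 8)/(b*(b + 2))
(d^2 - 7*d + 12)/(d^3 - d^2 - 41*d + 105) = (d - 4)/(d^2 + 2*d - 35)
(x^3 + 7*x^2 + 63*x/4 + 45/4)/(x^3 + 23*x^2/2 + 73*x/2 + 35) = (2*x^2 + 9*x + 9)/(2*(x^2 + 9*x + 14))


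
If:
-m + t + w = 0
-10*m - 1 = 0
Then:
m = -1/10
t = -w - 1/10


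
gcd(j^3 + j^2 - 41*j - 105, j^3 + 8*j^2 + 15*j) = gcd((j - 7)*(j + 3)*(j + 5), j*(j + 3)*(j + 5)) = j^2 + 8*j + 15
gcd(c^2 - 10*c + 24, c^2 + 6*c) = 1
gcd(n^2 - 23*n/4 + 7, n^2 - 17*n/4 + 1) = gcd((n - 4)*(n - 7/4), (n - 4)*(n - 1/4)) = n - 4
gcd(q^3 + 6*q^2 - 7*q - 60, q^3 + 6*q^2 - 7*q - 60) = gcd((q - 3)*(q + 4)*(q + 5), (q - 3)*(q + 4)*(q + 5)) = q^3 + 6*q^2 - 7*q - 60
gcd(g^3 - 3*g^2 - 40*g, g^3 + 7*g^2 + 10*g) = g^2 + 5*g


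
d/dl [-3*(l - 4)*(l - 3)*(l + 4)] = -9*l^2 + 18*l + 48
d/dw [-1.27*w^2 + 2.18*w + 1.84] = 2.18 - 2.54*w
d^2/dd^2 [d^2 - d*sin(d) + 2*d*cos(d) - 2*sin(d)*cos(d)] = d*sin(d) - 2*d*cos(d) - 4*sin(d) + 4*sin(2*d) - 2*cos(d) + 2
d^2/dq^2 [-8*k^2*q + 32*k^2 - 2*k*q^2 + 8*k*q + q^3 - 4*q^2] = -4*k + 6*q - 8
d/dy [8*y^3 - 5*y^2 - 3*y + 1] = 24*y^2 - 10*y - 3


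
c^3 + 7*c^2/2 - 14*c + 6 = (c - 2)*(c - 1/2)*(c + 6)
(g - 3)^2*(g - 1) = g^3 - 7*g^2 + 15*g - 9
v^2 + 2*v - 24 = (v - 4)*(v + 6)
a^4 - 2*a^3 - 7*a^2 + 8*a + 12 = (a - 3)*(a - 2)*(a + 1)*(a + 2)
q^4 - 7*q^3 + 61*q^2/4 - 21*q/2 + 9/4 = (q - 3)^2*(q - 1/2)^2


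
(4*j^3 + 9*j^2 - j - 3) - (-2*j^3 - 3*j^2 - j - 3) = 6*j^3 + 12*j^2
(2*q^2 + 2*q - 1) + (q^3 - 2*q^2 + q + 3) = q^3 + 3*q + 2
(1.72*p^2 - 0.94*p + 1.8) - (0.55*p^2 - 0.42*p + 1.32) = 1.17*p^2 - 0.52*p + 0.48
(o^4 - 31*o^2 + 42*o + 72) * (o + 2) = o^5 + 2*o^4 - 31*o^3 - 20*o^2 + 156*o + 144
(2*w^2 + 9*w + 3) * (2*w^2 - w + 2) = 4*w^4 + 16*w^3 + w^2 + 15*w + 6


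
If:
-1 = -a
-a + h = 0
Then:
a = 1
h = 1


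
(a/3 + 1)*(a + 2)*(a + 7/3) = a^3/3 + 22*a^2/9 + 53*a/9 + 14/3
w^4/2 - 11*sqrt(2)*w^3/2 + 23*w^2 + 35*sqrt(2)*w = w*(w/2 + sqrt(2)/2)*(w - 7*sqrt(2))*(w - 5*sqrt(2))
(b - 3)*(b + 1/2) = b^2 - 5*b/2 - 3/2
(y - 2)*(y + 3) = y^2 + y - 6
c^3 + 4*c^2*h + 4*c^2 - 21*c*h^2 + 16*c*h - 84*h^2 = (c + 4)*(c - 3*h)*(c + 7*h)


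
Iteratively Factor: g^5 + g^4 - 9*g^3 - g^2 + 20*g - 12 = (g + 2)*(g^4 - g^3 - 7*g^2 + 13*g - 6) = (g - 1)*(g + 2)*(g^3 - 7*g + 6) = (g - 1)*(g + 2)*(g + 3)*(g^2 - 3*g + 2) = (g - 1)^2*(g + 2)*(g + 3)*(g - 2)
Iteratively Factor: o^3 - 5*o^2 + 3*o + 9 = (o + 1)*(o^2 - 6*o + 9) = (o - 3)*(o + 1)*(o - 3)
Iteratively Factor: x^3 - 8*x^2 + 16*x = (x - 4)*(x^2 - 4*x) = (x - 4)^2*(x)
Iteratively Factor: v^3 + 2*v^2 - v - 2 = (v - 1)*(v^2 + 3*v + 2) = (v - 1)*(v + 1)*(v + 2)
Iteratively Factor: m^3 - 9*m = (m)*(m^2 - 9) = m*(m - 3)*(m + 3)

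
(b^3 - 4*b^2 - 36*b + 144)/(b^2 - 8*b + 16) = (b^2 - 36)/(b - 4)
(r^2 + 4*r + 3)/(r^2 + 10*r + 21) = (r + 1)/(r + 7)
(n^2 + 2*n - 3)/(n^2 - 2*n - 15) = (n - 1)/(n - 5)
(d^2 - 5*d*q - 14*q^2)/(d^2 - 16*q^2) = (d^2 - 5*d*q - 14*q^2)/(d^2 - 16*q^2)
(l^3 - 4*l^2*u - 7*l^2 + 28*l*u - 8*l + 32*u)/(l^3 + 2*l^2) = (l^3 - 4*l^2*u - 7*l^2 + 28*l*u - 8*l + 32*u)/(l^2*(l + 2))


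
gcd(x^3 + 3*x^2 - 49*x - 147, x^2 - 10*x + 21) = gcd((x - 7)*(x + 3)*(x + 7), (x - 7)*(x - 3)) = x - 7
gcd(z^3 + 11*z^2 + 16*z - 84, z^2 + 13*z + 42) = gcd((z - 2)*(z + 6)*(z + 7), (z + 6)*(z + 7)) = z^2 + 13*z + 42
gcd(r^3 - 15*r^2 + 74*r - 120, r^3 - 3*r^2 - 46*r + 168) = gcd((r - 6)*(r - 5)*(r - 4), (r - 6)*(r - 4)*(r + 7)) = r^2 - 10*r + 24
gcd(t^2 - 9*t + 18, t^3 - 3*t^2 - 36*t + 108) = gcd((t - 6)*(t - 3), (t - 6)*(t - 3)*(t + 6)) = t^2 - 9*t + 18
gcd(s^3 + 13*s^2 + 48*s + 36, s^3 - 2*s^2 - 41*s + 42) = s + 6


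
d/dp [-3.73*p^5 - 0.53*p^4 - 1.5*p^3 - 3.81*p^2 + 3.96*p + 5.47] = -18.65*p^4 - 2.12*p^3 - 4.5*p^2 - 7.62*p + 3.96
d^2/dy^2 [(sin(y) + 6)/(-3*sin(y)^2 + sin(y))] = 3*(3*sin(y)^2 + 73*sin(y) - 24 - 106/sin(y) + 36/sin(y)^2 - 4/sin(y)^3)/(3*sin(y) - 1)^3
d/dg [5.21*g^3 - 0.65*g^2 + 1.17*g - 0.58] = 15.63*g^2 - 1.3*g + 1.17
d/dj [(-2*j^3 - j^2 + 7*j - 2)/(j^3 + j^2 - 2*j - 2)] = (-j^4 - 6*j^3 + 13*j^2 + 8*j - 18)/(j^6 + 2*j^5 - 3*j^4 - 8*j^3 + 8*j + 4)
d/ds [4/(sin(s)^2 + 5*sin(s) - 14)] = -4*(2*sin(s) + 5)*cos(s)/(sin(s)^2 + 5*sin(s) - 14)^2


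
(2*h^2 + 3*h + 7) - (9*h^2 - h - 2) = -7*h^2 + 4*h + 9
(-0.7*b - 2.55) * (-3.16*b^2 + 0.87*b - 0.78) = 2.212*b^3 + 7.449*b^2 - 1.6725*b + 1.989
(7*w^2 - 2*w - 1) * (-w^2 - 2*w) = -7*w^4 - 12*w^3 + 5*w^2 + 2*w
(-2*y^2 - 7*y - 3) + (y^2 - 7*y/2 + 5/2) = -y^2 - 21*y/2 - 1/2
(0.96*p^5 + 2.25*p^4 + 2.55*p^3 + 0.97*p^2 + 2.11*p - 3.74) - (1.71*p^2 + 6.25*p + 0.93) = 0.96*p^5 + 2.25*p^4 + 2.55*p^3 - 0.74*p^2 - 4.14*p - 4.67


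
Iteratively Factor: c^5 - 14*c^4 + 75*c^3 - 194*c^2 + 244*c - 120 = (c - 3)*(c^4 - 11*c^3 + 42*c^2 - 68*c + 40) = (c - 3)*(c - 2)*(c^3 - 9*c^2 + 24*c - 20) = (c - 3)*(c - 2)^2*(c^2 - 7*c + 10) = (c - 5)*(c - 3)*(c - 2)^2*(c - 2)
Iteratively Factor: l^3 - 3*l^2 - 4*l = (l)*(l^2 - 3*l - 4) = l*(l + 1)*(l - 4)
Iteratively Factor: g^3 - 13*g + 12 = (g + 4)*(g^2 - 4*g + 3) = (g - 1)*(g + 4)*(g - 3)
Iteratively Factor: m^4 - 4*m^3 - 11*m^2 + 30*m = (m + 3)*(m^3 - 7*m^2 + 10*m) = m*(m + 3)*(m^2 - 7*m + 10) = m*(m - 5)*(m + 3)*(m - 2)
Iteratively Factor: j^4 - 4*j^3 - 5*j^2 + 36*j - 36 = (j - 3)*(j^3 - j^2 - 8*j + 12) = (j - 3)*(j - 2)*(j^2 + j - 6) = (j - 3)*(j - 2)^2*(j + 3)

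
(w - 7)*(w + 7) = w^2 - 49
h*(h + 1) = h^2 + h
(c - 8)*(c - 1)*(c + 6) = c^3 - 3*c^2 - 46*c + 48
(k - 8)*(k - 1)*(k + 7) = k^3 - 2*k^2 - 55*k + 56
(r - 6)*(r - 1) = r^2 - 7*r + 6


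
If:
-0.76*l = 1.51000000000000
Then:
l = -1.99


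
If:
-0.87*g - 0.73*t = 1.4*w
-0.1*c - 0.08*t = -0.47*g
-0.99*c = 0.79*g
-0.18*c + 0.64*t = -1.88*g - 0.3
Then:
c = 0.04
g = -0.05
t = -0.32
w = 0.20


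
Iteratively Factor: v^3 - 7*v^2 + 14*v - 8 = (v - 4)*(v^2 - 3*v + 2) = (v - 4)*(v - 1)*(v - 2)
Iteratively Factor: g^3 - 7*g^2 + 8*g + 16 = (g - 4)*(g^2 - 3*g - 4) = (g - 4)*(g + 1)*(g - 4)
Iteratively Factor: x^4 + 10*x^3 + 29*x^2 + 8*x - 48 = (x + 3)*(x^3 + 7*x^2 + 8*x - 16) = (x + 3)*(x + 4)*(x^2 + 3*x - 4) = (x + 3)*(x + 4)^2*(x - 1)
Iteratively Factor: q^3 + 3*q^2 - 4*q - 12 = (q + 2)*(q^2 + q - 6) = (q - 2)*(q + 2)*(q + 3)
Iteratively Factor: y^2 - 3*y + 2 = (y - 2)*(y - 1)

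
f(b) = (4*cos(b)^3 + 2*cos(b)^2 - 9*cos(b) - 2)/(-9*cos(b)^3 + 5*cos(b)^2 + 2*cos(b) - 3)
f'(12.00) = -3.22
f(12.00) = 1.83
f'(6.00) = -1.36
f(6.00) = 1.18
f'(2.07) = -9.44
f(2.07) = -1.28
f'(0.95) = 0.58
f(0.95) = 3.01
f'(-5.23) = -2.35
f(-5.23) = 2.92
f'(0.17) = 0.77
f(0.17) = 1.06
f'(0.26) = 1.24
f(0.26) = 1.15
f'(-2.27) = 1236.24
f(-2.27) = 19.38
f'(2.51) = -4.70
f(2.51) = 1.32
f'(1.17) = -4.66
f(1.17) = 2.49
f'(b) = (-27*sin(b)*cos(b)^2 + 10*sin(b)*cos(b) + 2*sin(b))*(4*cos(b)^3 + 2*cos(b)^2 - 9*cos(b) - 2)/(-9*cos(b)^3 + 5*cos(b)^2 + 2*cos(b) - 3)^2 + (-12*sin(b)*cos(b)^2 - 4*sin(b)*cos(b) + 9*sin(b))/(-9*cos(b)^3 + 5*cos(b)^2 + 2*cos(b) - 3)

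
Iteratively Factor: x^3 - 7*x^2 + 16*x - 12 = (x - 3)*(x^2 - 4*x + 4) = (x - 3)*(x - 2)*(x - 2)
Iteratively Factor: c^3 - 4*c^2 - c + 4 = (c + 1)*(c^2 - 5*c + 4) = (c - 4)*(c + 1)*(c - 1)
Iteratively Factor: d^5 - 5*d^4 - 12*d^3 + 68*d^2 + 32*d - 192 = (d - 2)*(d^4 - 3*d^3 - 18*d^2 + 32*d + 96) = (d - 2)*(d + 3)*(d^3 - 6*d^2 + 32) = (d - 4)*(d - 2)*(d + 3)*(d^2 - 2*d - 8) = (d - 4)^2*(d - 2)*(d + 3)*(d + 2)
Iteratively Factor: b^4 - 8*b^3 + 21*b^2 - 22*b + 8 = (b - 4)*(b^3 - 4*b^2 + 5*b - 2) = (b - 4)*(b - 2)*(b^2 - 2*b + 1) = (b - 4)*(b - 2)*(b - 1)*(b - 1)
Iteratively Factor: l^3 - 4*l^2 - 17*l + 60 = (l - 5)*(l^2 + l - 12) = (l - 5)*(l + 4)*(l - 3)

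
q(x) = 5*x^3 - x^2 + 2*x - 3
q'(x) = 15*x^2 - 2*x + 2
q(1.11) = 4.83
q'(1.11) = 18.26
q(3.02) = 131.64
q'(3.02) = 132.77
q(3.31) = 173.99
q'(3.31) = 159.72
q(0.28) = -2.41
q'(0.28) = 2.62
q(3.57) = 218.89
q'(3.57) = 186.03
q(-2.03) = -53.01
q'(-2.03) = 67.87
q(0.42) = -1.97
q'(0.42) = 3.81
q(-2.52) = -94.41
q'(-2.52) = 102.30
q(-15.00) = -17133.00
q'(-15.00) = 3407.00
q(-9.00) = -3747.00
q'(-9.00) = 1235.00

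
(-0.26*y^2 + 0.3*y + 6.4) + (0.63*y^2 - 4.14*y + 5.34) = 0.37*y^2 - 3.84*y + 11.74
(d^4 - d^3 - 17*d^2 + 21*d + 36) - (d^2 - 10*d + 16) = d^4 - d^3 - 18*d^2 + 31*d + 20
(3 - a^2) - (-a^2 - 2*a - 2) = 2*a + 5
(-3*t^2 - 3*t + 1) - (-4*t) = -3*t^2 + t + 1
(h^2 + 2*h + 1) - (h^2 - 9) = 2*h + 10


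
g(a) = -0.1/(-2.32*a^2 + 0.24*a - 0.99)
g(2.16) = 0.01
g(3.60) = 0.00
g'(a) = -0.1*(4.64*a - 0.24)/(-2.32*a^2 + 0.24*a - 0.99)^2 = (0.024 - 0.464*a)/(2.32*a^2 - 0.24*a + 0.99)^2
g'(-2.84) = 0.00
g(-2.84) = 0.00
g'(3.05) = -0.00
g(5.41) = 0.00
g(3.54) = 0.00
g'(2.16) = -0.01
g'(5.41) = -0.00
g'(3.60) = -0.00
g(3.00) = 0.00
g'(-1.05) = 0.04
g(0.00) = 0.10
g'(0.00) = 0.02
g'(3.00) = -0.00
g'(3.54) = -0.00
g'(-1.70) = 0.01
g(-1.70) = 0.01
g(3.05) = 0.00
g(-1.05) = 0.03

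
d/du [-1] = 0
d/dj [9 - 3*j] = -3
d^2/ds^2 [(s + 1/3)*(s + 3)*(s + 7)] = 6*s + 62/3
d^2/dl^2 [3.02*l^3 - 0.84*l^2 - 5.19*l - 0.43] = 18.12*l - 1.68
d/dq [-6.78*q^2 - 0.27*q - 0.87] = -13.56*q - 0.27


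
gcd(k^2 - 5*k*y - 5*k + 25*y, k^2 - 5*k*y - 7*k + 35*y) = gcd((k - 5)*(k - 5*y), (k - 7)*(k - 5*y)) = -k + 5*y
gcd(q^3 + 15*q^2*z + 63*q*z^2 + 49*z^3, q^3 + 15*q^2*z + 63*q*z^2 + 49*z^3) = q^3 + 15*q^2*z + 63*q*z^2 + 49*z^3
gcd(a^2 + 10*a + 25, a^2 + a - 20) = a + 5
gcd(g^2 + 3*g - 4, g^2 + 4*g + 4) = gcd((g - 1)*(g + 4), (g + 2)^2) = 1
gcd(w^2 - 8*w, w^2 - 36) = 1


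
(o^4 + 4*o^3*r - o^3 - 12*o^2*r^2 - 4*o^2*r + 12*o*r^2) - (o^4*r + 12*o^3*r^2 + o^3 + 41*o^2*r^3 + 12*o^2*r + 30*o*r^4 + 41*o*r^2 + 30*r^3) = -o^4*r + o^4 - 12*o^3*r^2 + 4*o^3*r - 2*o^3 - 41*o^2*r^3 - 12*o^2*r^2 - 16*o^2*r - 30*o*r^4 - 29*o*r^2 - 30*r^3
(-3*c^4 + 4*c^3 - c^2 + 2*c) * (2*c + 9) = -6*c^5 - 19*c^4 + 34*c^3 - 5*c^2 + 18*c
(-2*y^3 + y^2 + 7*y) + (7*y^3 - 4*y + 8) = 5*y^3 + y^2 + 3*y + 8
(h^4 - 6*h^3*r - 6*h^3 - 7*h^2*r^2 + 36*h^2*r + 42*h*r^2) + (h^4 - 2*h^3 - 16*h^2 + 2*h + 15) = 2*h^4 - 6*h^3*r - 8*h^3 - 7*h^2*r^2 + 36*h^2*r - 16*h^2 + 42*h*r^2 + 2*h + 15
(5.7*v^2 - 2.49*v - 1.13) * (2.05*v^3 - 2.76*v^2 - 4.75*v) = 11.685*v^5 - 20.8365*v^4 - 22.5191*v^3 + 14.9463*v^2 + 5.3675*v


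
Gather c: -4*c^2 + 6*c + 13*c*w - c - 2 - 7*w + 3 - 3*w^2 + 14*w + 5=-4*c^2 + c*(13*w + 5) - 3*w^2 + 7*w + 6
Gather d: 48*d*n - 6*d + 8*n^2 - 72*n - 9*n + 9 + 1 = d*(48*n - 6) + 8*n^2 - 81*n + 10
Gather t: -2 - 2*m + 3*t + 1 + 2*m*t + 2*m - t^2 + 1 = -t^2 + t*(2*m + 3)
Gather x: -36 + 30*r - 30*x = 30*r - 30*x - 36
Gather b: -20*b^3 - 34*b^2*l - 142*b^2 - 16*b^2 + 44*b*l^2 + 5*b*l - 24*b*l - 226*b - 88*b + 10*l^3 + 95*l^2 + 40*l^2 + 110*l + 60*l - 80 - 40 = -20*b^3 + b^2*(-34*l - 158) + b*(44*l^2 - 19*l - 314) + 10*l^3 + 135*l^2 + 170*l - 120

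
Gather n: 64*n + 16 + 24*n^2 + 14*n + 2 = 24*n^2 + 78*n + 18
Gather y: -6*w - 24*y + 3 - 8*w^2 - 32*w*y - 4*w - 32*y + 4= -8*w^2 - 10*w + y*(-32*w - 56) + 7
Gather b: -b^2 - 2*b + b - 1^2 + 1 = -b^2 - b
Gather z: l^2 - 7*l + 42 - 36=l^2 - 7*l + 6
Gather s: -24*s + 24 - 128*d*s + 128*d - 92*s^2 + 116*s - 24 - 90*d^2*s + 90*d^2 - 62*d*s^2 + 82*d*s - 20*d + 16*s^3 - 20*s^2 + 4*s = 90*d^2 + 108*d + 16*s^3 + s^2*(-62*d - 112) + s*(-90*d^2 - 46*d + 96)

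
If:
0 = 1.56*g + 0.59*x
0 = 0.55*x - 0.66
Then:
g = -0.45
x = 1.20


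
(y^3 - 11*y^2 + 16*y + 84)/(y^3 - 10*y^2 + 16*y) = (y^3 - 11*y^2 + 16*y + 84)/(y*(y^2 - 10*y + 16))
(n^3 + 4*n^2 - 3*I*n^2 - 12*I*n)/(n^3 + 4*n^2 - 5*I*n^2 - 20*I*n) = (n - 3*I)/(n - 5*I)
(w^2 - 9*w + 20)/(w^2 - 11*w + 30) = (w - 4)/(w - 6)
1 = 1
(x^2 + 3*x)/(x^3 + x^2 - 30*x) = (x + 3)/(x^2 + x - 30)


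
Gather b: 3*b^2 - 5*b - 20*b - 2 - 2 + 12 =3*b^2 - 25*b + 8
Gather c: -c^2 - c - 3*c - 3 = -c^2 - 4*c - 3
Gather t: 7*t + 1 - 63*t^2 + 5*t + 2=-63*t^2 + 12*t + 3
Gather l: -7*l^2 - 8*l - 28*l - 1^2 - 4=-7*l^2 - 36*l - 5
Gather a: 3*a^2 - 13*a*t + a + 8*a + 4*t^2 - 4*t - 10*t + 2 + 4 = 3*a^2 + a*(9 - 13*t) + 4*t^2 - 14*t + 6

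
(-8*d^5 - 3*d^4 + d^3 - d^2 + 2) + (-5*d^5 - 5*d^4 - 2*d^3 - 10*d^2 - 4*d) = -13*d^5 - 8*d^4 - d^3 - 11*d^2 - 4*d + 2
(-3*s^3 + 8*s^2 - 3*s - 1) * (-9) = 27*s^3 - 72*s^2 + 27*s + 9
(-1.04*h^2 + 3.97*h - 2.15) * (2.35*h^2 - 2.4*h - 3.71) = -2.444*h^4 + 11.8255*h^3 - 10.7221*h^2 - 9.5687*h + 7.9765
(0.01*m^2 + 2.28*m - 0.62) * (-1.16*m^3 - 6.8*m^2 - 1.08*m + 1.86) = -0.0116*m^5 - 2.7128*m^4 - 14.7956*m^3 + 1.7722*m^2 + 4.9104*m - 1.1532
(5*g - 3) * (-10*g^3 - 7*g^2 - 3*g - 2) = -50*g^4 - 5*g^3 + 6*g^2 - g + 6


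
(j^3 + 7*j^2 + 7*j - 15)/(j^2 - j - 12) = (j^2 + 4*j - 5)/(j - 4)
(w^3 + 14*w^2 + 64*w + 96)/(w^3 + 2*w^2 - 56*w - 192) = (w + 4)/(w - 8)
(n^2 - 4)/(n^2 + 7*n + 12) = (n^2 - 4)/(n^2 + 7*n + 12)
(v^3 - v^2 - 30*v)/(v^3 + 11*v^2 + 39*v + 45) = v*(v - 6)/(v^2 + 6*v + 9)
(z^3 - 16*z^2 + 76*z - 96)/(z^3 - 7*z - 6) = (-z^3 + 16*z^2 - 76*z + 96)/(-z^3 + 7*z + 6)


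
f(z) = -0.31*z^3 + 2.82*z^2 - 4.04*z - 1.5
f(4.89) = 9.93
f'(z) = -0.93*z^2 + 5.64*z - 4.04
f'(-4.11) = -42.93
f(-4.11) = 84.26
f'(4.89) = 1.30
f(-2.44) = 29.65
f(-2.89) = 41.21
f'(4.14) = 3.37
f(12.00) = -179.58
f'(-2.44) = -23.34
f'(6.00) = -3.68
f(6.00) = 8.82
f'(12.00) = -70.28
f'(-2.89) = -28.11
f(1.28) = -2.70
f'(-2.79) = -27.01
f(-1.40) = 10.53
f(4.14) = 8.11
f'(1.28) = 1.66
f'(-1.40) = -13.76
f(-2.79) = 38.46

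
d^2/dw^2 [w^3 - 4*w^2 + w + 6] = 6*w - 8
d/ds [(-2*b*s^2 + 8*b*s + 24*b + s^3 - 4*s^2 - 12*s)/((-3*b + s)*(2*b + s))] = (24*b^3*s - 48*b^3 - 16*b^2*s^2 + 48*b^2*s + 96*b^2 - 2*b*s^3 - 4*b*s^2 - 48*b*s + s^4 + 12*s^2)/(36*b^4 + 12*b^3*s - 11*b^2*s^2 - 2*b*s^3 + s^4)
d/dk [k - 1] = 1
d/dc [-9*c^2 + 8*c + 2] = 8 - 18*c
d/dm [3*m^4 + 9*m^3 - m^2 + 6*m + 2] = 12*m^3 + 27*m^2 - 2*m + 6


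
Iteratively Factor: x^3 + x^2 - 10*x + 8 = (x - 1)*(x^2 + 2*x - 8) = (x - 1)*(x + 4)*(x - 2)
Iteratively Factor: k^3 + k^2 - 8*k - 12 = (k - 3)*(k^2 + 4*k + 4) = (k - 3)*(k + 2)*(k + 2)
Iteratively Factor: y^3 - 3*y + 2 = (y - 1)*(y^2 + y - 2) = (y - 1)*(y + 2)*(y - 1)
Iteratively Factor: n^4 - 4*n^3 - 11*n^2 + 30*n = (n - 2)*(n^3 - 2*n^2 - 15*n) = (n - 2)*(n + 3)*(n^2 - 5*n) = n*(n - 2)*(n + 3)*(n - 5)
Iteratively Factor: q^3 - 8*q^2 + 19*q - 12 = (q - 4)*(q^2 - 4*q + 3) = (q - 4)*(q - 1)*(q - 3)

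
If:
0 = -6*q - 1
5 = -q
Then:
No Solution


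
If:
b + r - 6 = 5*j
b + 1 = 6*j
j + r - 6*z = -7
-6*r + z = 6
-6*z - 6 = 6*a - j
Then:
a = -223/108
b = 134/3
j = 137/18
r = -11/18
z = 7/3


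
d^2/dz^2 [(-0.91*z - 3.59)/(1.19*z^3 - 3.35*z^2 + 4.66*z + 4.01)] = (-7.731906*z^5 - 39.239298*z^4 + 218.652238*z^3 - 309.071418*z^2 + 365.700756*z - 218.360926)/(1.685159*z^9 - 14.231805*z^8 + 59.861403*z^7 - 132.022232*z^6 + 138.500052*z^5 + 50.1872189999999*z^4 - 217.000007*z^3 + 99.633663*z^2 + 224.799798*z + 64.481201)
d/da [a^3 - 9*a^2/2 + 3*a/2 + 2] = 3*a^2 - 9*a + 3/2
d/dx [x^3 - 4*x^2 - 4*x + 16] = 3*x^2 - 8*x - 4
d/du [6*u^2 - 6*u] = 12*u - 6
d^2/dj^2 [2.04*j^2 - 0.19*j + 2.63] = 4.08000000000000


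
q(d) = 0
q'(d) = 0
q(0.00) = 0.00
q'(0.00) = 0.00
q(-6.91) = 0.00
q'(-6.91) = 0.00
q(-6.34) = 0.00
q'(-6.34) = 0.00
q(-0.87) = 0.00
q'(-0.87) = 0.00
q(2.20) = 0.00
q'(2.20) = 0.00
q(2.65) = 0.00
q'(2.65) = 0.00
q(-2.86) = 0.00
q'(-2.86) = 0.00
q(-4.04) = 0.00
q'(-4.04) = 0.00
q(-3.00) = 0.00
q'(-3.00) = 0.00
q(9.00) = 0.00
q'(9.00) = 0.00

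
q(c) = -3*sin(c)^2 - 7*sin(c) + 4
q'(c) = -6*sin(c)*cos(c) - 7*cos(c)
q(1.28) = -5.46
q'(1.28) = -3.66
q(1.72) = -5.86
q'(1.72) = 1.92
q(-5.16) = -4.75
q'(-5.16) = -5.37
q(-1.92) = 7.93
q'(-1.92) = 0.47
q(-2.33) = 7.50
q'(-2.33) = 1.82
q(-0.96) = 7.72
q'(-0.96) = -1.20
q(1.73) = -5.84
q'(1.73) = 2.05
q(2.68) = 0.29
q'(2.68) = 8.66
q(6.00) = 5.72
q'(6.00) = -5.11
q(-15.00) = 7.28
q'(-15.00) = 2.35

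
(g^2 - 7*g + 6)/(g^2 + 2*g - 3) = (g - 6)/(g + 3)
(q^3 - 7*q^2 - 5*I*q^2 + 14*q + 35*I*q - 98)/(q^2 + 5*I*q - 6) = (q^2 - 7*q*(1 + I) + 49*I)/(q + 3*I)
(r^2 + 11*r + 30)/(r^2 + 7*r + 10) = (r + 6)/(r + 2)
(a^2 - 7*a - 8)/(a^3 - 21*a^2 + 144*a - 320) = (a + 1)/(a^2 - 13*a + 40)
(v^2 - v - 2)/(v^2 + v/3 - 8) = 3*(v^2 - v - 2)/(3*v^2 + v - 24)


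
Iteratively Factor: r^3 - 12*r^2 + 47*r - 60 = (r - 4)*(r^2 - 8*r + 15) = (r - 5)*(r - 4)*(r - 3)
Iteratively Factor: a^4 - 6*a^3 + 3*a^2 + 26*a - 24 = (a - 3)*(a^3 - 3*a^2 - 6*a + 8) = (a - 3)*(a + 2)*(a^2 - 5*a + 4) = (a - 4)*(a - 3)*(a + 2)*(a - 1)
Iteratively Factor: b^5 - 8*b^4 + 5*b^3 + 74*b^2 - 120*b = (b)*(b^4 - 8*b^3 + 5*b^2 + 74*b - 120) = b*(b - 2)*(b^3 - 6*b^2 - 7*b + 60) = b*(b - 4)*(b - 2)*(b^2 - 2*b - 15) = b*(b - 4)*(b - 2)*(b + 3)*(b - 5)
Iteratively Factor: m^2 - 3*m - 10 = (m + 2)*(m - 5)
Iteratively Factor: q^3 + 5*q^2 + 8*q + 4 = (q + 2)*(q^2 + 3*q + 2) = (q + 2)^2*(q + 1)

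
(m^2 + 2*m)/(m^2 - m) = (m + 2)/(m - 1)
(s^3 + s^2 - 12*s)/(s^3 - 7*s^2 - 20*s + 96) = s/(s - 8)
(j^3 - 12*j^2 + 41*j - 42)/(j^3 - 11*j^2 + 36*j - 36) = (j - 7)/(j - 6)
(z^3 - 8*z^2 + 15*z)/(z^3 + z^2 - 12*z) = (z - 5)/(z + 4)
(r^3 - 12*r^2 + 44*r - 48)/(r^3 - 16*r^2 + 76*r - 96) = (r - 4)/(r - 8)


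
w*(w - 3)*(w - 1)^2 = w^4 - 5*w^3 + 7*w^2 - 3*w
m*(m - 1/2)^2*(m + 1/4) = m^4 - 3*m^3/4 + m/16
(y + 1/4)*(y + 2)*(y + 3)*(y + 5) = y^4 + 41*y^3/4 + 67*y^2/2 + 151*y/4 + 15/2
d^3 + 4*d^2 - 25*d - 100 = (d - 5)*(d + 4)*(d + 5)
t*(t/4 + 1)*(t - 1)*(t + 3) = t^4/4 + 3*t^3/2 + 5*t^2/4 - 3*t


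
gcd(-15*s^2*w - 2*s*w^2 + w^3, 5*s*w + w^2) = w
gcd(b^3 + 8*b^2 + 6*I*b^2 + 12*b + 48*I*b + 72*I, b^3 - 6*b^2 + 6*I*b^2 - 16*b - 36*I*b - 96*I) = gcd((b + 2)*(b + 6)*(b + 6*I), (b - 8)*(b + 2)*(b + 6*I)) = b^2 + b*(2 + 6*I) + 12*I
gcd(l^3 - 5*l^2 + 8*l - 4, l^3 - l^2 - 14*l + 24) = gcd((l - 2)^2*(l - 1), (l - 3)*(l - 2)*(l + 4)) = l - 2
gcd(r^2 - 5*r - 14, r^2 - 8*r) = 1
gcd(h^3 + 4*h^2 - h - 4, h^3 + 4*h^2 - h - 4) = h^3 + 4*h^2 - h - 4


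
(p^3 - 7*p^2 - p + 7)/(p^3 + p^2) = 1 - 8/p + 7/p^2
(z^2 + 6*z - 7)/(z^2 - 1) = (z + 7)/(z + 1)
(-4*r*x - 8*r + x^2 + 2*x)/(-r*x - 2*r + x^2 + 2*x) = (-4*r + x)/(-r + x)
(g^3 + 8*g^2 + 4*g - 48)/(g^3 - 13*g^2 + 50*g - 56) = (g^2 + 10*g + 24)/(g^2 - 11*g + 28)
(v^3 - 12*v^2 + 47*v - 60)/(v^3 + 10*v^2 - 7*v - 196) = (v^2 - 8*v + 15)/(v^2 + 14*v + 49)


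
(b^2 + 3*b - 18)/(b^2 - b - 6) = (b + 6)/(b + 2)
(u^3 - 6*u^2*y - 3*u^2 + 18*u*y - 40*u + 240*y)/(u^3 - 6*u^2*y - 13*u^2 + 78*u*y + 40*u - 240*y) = (u + 5)/(u - 5)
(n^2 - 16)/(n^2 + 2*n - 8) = (n - 4)/(n - 2)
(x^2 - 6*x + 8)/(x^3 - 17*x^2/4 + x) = 4*(x - 2)/(x*(4*x - 1))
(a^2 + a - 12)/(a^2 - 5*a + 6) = (a + 4)/(a - 2)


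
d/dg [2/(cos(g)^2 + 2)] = 8*sin(2*g)/(cos(2*g) + 5)^2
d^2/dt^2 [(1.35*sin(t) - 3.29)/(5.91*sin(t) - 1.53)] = (102.706344*sin(t)^2 + 26.588952*sin(t) - 205.412688)/(206.425071*sin(t)^3 - 160.319979*sin(t)^2 + 41.504157*sin(t) - 3.581577)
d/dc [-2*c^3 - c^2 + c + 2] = -6*c^2 - 2*c + 1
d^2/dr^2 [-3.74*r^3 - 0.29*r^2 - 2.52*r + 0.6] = -22.44*r - 0.58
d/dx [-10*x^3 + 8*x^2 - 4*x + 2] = -30*x^2 + 16*x - 4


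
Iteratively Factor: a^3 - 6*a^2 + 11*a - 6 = (a - 3)*(a^2 - 3*a + 2) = (a - 3)*(a - 1)*(a - 2)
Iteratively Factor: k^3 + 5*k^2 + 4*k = (k + 1)*(k^2 + 4*k) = k*(k + 1)*(k + 4)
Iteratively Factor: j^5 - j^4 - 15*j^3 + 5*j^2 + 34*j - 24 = (j + 2)*(j^4 - 3*j^3 - 9*j^2 + 23*j - 12) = (j - 1)*(j + 2)*(j^3 - 2*j^2 - 11*j + 12) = (j - 4)*(j - 1)*(j + 2)*(j^2 + 2*j - 3) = (j - 4)*(j - 1)^2*(j + 2)*(j + 3)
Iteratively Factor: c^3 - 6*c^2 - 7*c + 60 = (c - 5)*(c^2 - c - 12) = (c - 5)*(c - 4)*(c + 3)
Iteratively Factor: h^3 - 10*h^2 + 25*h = (h - 5)*(h^2 - 5*h) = h*(h - 5)*(h - 5)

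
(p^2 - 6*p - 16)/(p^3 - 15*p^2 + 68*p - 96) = (p + 2)/(p^2 - 7*p + 12)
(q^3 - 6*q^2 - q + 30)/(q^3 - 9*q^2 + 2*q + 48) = (q - 5)/(q - 8)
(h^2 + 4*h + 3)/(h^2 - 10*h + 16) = (h^2 + 4*h + 3)/(h^2 - 10*h + 16)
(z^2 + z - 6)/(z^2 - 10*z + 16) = (z + 3)/(z - 8)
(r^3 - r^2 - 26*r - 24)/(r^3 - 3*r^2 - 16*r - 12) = (r + 4)/(r + 2)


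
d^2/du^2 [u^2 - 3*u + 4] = 2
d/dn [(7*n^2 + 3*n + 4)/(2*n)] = 7/2 - 2/n^2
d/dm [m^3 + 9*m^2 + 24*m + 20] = 3*m^2 + 18*m + 24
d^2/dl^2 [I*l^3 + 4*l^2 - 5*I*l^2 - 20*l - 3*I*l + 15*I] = 6*I*l + 8 - 10*I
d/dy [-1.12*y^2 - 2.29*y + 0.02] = -2.24*y - 2.29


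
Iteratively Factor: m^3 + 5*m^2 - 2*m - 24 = (m + 4)*(m^2 + m - 6) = (m - 2)*(m + 4)*(m + 3)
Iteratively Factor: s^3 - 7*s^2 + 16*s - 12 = (s - 2)*(s^2 - 5*s + 6) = (s - 3)*(s - 2)*(s - 2)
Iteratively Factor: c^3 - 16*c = (c + 4)*(c^2 - 4*c) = c*(c + 4)*(c - 4)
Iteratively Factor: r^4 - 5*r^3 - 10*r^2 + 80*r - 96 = (r - 4)*(r^3 - r^2 - 14*r + 24) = (r - 4)*(r + 4)*(r^2 - 5*r + 6) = (r - 4)*(r - 2)*(r + 4)*(r - 3)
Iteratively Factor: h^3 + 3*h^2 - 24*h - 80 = (h - 5)*(h^2 + 8*h + 16) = (h - 5)*(h + 4)*(h + 4)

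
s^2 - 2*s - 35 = (s - 7)*(s + 5)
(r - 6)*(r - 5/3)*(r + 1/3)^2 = r^4 - 7*r^3 + 5*r^2 + 157*r/27 + 10/9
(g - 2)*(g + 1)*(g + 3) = g^3 + 2*g^2 - 5*g - 6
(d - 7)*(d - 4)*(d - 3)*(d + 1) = d^4 - 13*d^3 + 47*d^2 - 23*d - 84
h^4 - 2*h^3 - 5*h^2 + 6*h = h*(h - 3)*(h - 1)*(h + 2)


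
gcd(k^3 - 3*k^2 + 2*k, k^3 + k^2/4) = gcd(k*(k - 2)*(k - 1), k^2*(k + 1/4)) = k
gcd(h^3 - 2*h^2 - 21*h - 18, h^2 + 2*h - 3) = h + 3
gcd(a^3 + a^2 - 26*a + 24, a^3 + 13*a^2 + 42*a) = a + 6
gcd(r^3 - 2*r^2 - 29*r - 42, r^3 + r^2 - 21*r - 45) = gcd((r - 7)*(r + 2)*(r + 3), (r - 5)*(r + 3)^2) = r + 3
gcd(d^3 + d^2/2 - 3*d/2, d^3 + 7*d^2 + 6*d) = d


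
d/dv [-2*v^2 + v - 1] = 1 - 4*v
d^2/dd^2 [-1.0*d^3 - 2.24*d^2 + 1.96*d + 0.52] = -6.0*d - 4.48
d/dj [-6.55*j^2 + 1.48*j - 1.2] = 1.48 - 13.1*j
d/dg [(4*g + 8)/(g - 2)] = -16/(g - 2)^2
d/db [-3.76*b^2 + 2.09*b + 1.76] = 2.09 - 7.52*b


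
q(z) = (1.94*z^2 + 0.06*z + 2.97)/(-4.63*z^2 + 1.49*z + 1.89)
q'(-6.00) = -0.00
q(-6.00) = -0.42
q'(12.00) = 0.00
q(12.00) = -0.44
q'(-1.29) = -0.73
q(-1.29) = -0.79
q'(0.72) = 70.81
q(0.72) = 7.14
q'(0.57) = 10.87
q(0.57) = 2.94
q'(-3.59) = -0.02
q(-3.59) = -0.44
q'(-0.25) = -8.50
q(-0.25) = 2.50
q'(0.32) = 2.00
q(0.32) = 1.68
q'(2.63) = 0.16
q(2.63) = -0.63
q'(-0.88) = -3.60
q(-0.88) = -1.47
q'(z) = (3.88*z + 0.06)/(-4.63*z^2 + 1.49*z + 1.89) + (9.26*z - 1.49)*(1.94*z^2 + 0.06*z + 2.97)/(-4.63*z^2 + 1.49*z + 1.89)^2 = (3.1684*z^2 + 34.8354*z - 4.3119)/(21.4369*z^4 - 13.7974*z^3 - 15.2813*z^2 + 5.6322*z + 3.5721)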